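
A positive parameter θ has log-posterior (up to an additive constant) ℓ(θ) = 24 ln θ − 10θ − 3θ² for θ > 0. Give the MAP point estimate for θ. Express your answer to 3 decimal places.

ℓ'(θ) = 24/θ − 10 − 6θ. Setting this to zero and multiplying by θ: 6θ² + 10θ − 24 = 0.
θ = (−10 + √(10² + 4·6·24)) / (2·6) = (−10 + √676) / 12 = (−10 + 26)/12 = 4/3.
ℓ''(θ) = −24/θ² − 6 < 0, confirming a maximum.

θ̂_MAP = 1.333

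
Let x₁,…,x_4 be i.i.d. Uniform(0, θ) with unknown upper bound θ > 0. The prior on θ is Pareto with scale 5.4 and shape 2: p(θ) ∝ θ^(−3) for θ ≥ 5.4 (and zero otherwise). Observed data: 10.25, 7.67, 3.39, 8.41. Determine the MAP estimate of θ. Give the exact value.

The Uniform(0, θ) likelihood is θ^(−n) for θ ≥ max(xᵢ), zero otherwise. Here max(xᵢ) = 10.25.
Posterior ∝ θ^(−3) · θ^(−4) = θ^(−7) on θ ≥ max(5.4, 10.25) = 10.25.
This density is strictly decreasing in θ, so the posterior mode lies at the lower boundary of the support.

θ̂_MAP = 10.25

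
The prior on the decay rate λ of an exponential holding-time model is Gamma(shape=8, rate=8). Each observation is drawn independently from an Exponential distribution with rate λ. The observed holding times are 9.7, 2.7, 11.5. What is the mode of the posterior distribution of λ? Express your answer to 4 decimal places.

λ̂_MAP = 0.3135

The Exponential(rate=λ) likelihood is ∝ λ^n e^(−λΣtᵢ). Here n = 3 and Σtᵢ = 9.7 + 2.7 + 11.5 = 23.9.
Posterior ∝ λ^7e^(−8λ) · λ^3e^(−23.9λ) = λ^10e^(−31.9λ), i.e. Gamma(11, 31.9).
Mode = (a−1)/b = 10/31.9 ≈ 0.3135.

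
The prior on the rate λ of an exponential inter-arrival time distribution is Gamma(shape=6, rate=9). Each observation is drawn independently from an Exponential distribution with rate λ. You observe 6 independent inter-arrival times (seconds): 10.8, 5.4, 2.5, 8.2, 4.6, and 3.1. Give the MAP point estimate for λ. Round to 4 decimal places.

The Exponential(rate=λ) likelihood is ∝ λ^n e^(−λΣtᵢ). Here n = 6 and Σtᵢ = 10.8 + 5.4 + 2.5 + 8.2 + 4.6 + 3.1 = 34.6.
Posterior ∝ λ^5e^(−9λ) · λ^6e^(−34.6λ) = λ^11e^(−43.6λ), i.e. Gamma(12, 43.6).
Mode = (a−1)/b = 11/43.6 ≈ 0.2523.

λ̂_MAP = 0.2523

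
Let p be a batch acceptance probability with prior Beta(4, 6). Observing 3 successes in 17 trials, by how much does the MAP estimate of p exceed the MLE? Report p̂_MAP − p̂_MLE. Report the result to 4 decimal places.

MAP − MLE = 0.0635

Posterior is Beta(7, 20); MAP = (7−1)/(27−2) = 6/25 ≈ 0.24000.
MLE ignores the prior: p̂_MLE = k/n = 3/17 ≈ 0.17647.
Difference = 6/25 − 3/17 = 27/425 ≈ 0.0635.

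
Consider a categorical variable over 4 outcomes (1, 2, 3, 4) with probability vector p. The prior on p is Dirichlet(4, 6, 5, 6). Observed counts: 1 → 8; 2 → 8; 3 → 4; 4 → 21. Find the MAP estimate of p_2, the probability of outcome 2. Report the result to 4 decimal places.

The posterior is Dirichlet(αᵢ + nᵢ) = Dirichlet(12, 14, 9, 27).
For a Dirichlet(a₁,…,a_K) with all aᵢ > 1, the mode has j-th component (aⱼ − 1)/(Σaᵢ − K).
Here Σaᵢ = 62 and K = 4, so p_2 = (14 − 1)/(62 − 4) = 13/58 ≈ 0.2241.

MAP estimate: 0.2241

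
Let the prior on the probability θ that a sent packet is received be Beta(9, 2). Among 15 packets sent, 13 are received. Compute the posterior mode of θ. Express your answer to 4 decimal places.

θ̂_MAP = 0.8750

Prior: Beta(9, 2).
Data: 13 successes in 15 trials. The binomial likelihood contributes θ^13(1−θ)^2, so the posterior is Beta(9+13, 2+2) = Beta(22, 4).
For Beta(a, b) with a, b > 1 the mode is (a−1)/(a+b−2) = 21/24 ≈ 0.8750.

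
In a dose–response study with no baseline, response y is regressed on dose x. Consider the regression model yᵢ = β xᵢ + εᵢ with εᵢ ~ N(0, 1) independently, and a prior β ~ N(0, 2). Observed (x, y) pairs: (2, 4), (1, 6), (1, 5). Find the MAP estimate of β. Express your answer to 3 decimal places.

β̂_MAP = 2.923

log p(β | y) = −Σ(yᵢ − βxᵢ)²/(2·1) − β²/(2·2) + const.
Setting the derivative to zero: Σxᵢ(yᵢ − βxᵢ)/1 − β/2 = 0, so β = Σxᵢyᵢ / (Σxᵢ² + σ²/τ²).
Σxᵢyᵢ = 2·4 + 1·6 + 1·5 = 19; Σxᵢ² = 6; σ²/τ² = 0.5.
β̂_MAP = 19 / (6 + 0.5) = 19/6.5 ≈ 2.923.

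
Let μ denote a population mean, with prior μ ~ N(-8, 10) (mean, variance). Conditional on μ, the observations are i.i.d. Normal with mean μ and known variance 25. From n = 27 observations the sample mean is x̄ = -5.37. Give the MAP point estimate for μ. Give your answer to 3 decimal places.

n = 27, x̄ = -5.37.
For a Normal prior and Normal likelihood with known variance, the posterior is Normal; its mode equals its mean, the precision-weighted average.
Prior precision 1/σ₀² = 1/10 = 0.1; data precision n/σ² = 27/25 = 1.08.
μ̂ = (0.1·(-8) + 1.08·(-5.37)) / (0.1 + 1.08) = (-6.5996)/1.18 = -16499/2950 ≈ -5.593.

μ̂_MAP = -5.593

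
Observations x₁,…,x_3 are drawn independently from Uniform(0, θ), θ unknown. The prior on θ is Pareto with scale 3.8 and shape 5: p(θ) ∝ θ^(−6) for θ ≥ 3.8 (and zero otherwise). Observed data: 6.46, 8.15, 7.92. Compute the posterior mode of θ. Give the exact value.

The Uniform(0, θ) likelihood is θ^(−n) for θ ≥ max(xᵢ), zero otherwise. Here max(xᵢ) = 8.15.
Posterior ∝ θ^(−6) · θ^(−3) = θ^(−9) on θ ≥ max(3.8, 8.15) = 8.15.
This density is strictly decreasing in θ, so the posterior mode lies at the lower boundary of the support.

θ̂_MAP = 8.15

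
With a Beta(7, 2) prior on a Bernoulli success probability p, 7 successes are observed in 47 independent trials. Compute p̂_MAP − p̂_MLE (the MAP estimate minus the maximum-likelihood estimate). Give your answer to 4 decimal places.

Posterior is Beta(14, 42); MAP = (14−1)/(56−2) = 13/54 ≈ 0.24074.
MLE ignores the prior: p̂_MLE = k/n = 7/47 ≈ 0.14894.
Difference = 13/54 − 7/47 = 233/2538 ≈ 0.0918.

MAP − MLE = 0.0918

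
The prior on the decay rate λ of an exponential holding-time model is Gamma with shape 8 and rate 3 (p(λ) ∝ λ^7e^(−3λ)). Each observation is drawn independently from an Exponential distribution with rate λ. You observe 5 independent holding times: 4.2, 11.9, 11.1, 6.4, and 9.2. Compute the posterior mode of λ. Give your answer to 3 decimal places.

The Exponential(rate=λ) likelihood is ∝ λ^n e^(−λΣtᵢ). Here n = 5 and Σtᵢ = 4.2 + 11.9 + 11.1 + 6.4 + 9.2 = 42.8.
Posterior ∝ λ^7e^(−3λ) · λ^5e^(−42.8λ) = λ^12e^(−45.8λ), i.e. Gamma(13, 45.8).
Mode = (a−1)/b = 12/45.8 ≈ 0.262.

λ̂_MAP = 0.262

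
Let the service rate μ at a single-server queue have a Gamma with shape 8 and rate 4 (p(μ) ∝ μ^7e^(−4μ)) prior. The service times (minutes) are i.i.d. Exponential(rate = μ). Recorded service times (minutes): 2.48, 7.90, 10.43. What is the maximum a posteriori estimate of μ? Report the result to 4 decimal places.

The Exponential(rate=μ) likelihood is ∝ μ^n e^(−μΣtᵢ). Here n = 3 and Σtᵢ = 2.48 + 7.90 + 10.43 = 20.81.
Posterior ∝ μ^7e^(−4μ) · μ^3e^(−20.81μ) = μ^10e^(−24.81μ), i.e. Gamma(11, 24.81).
Mode = (a−1)/b = 10/24.81 ≈ 0.4031.

μ̂_MAP = 0.4031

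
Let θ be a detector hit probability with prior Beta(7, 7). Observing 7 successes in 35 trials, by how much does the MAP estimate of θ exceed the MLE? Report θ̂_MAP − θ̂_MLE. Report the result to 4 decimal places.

MAP − MLE = 0.0766

Posterior is Beta(14, 35); MAP = (14−1)/(49−2) = 13/47 ≈ 0.27660.
MLE ignores the prior: θ̂_MLE = k/n = 7/35 ≈ 0.20000.
Difference = 13/47 − 7/35 = 18/235 ≈ 0.0766.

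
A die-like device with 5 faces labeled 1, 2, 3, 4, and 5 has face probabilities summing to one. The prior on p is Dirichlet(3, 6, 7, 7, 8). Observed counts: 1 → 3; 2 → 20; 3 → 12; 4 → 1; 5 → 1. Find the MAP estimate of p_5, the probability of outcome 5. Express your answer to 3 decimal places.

MAP estimate: 0.127

The posterior is Dirichlet(αᵢ + nᵢ) = Dirichlet(6, 26, 19, 8, 9).
For a Dirichlet(a₁,…,a_K) with all aᵢ > 1, the mode has j-th component (aⱼ − 1)/(Σaᵢ − K).
Here Σaᵢ = 68 and K = 5, so p_5 = (9 − 1)/(68 − 5) = 8/63 ≈ 0.127.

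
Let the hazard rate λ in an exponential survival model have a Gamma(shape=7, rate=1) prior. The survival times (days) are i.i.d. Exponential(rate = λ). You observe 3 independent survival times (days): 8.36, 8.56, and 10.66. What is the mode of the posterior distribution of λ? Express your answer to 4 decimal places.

The Exponential(rate=λ) likelihood is ∝ λ^n e^(−λΣtᵢ). Here n = 3 and Σtᵢ = 8.36 + 8.56 + 10.66 = 27.58.
Posterior ∝ λ^6e^(−1λ) · λ^3e^(−27.58λ) = λ^9e^(−28.58λ), i.e. Gamma(10, 28.58).
Mode = (a−1)/b = 9/28.58 ≈ 0.3149.

λ̂_MAP = 0.3149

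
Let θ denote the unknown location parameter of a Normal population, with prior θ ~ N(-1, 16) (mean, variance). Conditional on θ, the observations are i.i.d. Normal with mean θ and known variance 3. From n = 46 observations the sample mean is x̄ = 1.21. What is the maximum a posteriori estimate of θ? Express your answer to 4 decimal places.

θ̂_MAP = 1.2010

n = 46, x̄ = 1.21.
For a Normal prior and Normal likelihood with known variance, the posterior is Normal; its mode equals its mean, the precision-weighted average.
Prior precision 1/σ₀² = 1/16 = 0.0625; data precision n/σ² = 46/3.
θ̂ = (0.0625·(-1) + (46/3)·1.21) / (0.0625 + 46/3) = (22189/1200)/(739/48) = 22189/18475 ≈ 1.2010.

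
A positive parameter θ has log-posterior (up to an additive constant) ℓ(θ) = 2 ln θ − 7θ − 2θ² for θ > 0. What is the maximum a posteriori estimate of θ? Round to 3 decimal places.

θ̂_MAP = 0.250

ℓ'(θ) = 2/θ − 7 − 4θ. Setting this to zero and multiplying by θ: 4θ² + 7θ − 2 = 0.
θ = (−7 + √(7² + 4·4·2)) / (2·4) = (−7 + √81) / 8 = (−7 + 9)/8 = 1/4.
ℓ''(θ) = −2/θ² − 4 < 0, confirming a maximum.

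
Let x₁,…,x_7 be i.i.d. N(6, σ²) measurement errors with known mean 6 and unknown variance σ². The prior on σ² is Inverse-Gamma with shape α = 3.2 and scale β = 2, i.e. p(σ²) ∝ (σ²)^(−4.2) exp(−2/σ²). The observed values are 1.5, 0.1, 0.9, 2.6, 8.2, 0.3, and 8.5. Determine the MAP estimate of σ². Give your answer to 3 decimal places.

Sum of squared deviations about the known mean: SS = (1.5−6)² + (0.1−6)² + (0.9−6)² + (2.6−6)² + (8.2−6)² + (0.3−6)² + (8.5−6)² = 136.21.
The Normal likelihood contributes (σ²)^(−n/2) exp(−SS/(2σ²)), so the posterior is Inverse-Gamma(α + n/2, β + SS/2) = Inverse-Gamma(6.7, 70.105).
The mode of Inverse-Gamma(a, b) is b/(a+1) = 70.105/7.7 ≈ 9.105.

σ̂²_MAP = 9.105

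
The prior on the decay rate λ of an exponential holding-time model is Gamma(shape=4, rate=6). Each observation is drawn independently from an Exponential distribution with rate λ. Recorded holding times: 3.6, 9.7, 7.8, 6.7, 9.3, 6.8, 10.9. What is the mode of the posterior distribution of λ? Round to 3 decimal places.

The Exponential(rate=λ) likelihood is ∝ λ^n e^(−λΣtᵢ). Here n = 7 and Σtᵢ = 3.6 + 9.7 + 7.8 + 6.7 + 9.3 + 6.8 + 10.9 = 54.8.
Posterior ∝ λ^3e^(−6λ) · λ^7e^(−54.8λ) = λ^10e^(−60.8λ), i.e. Gamma(11, 60.8).
Mode = (a−1)/b = 10/60.8 ≈ 0.164.

λ̂_MAP = 0.164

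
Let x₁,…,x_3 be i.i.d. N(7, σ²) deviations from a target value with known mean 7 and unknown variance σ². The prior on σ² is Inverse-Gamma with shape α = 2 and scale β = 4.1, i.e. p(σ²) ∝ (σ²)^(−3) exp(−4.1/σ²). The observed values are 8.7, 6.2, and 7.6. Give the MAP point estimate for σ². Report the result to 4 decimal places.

σ̂²_MAP = 1.3433

Sum of squared deviations about the known mean: SS = (8.7−7)² + (6.2−7)² + (7.6−7)² = 3.89.
The Normal likelihood contributes (σ²)^(−n/2) exp(−SS/(2σ²)), so the posterior is Inverse-Gamma(α + n/2, β + SS/2) = Inverse-Gamma(3.5, 6.045).
The mode of Inverse-Gamma(a, b) is b/(a+1) = 6.045/4.5 ≈ 1.3433.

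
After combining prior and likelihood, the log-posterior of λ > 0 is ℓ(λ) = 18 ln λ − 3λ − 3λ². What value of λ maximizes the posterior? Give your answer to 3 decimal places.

λ̂_MAP = 1.500

ℓ'(λ) = 18/λ − 3 − 6λ. Setting this to zero and multiplying by λ: 6λ² + 3λ − 18 = 0.
λ = (−3 + √(3² + 4·6·18)) / (2·6) = (−3 + √441) / 12 = (−3 + 21)/12 = 3/2.
ℓ''(λ) = −18/λ² − 6 < 0, confirming a maximum.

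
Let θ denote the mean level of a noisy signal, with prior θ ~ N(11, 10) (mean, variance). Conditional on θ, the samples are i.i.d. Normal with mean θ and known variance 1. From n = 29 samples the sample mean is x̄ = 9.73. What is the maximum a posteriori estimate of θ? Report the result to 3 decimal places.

n = 29, x̄ = 9.73.
For a Normal prior and Normal likelihood with known variance, the posterior is Normal; its mode equals its mean, the precision-weighted average.
Prior precision 1/σ₀² = 1/10 = 0.1; data precision n/σ² = 29/1 = 29.
θ̂ = (0.1·11 + 29·9.73) / (0.1 + 29) = 283.27/29.1 = 28327/2910 ≈ 9.734.

θ̂_MAP = 9.734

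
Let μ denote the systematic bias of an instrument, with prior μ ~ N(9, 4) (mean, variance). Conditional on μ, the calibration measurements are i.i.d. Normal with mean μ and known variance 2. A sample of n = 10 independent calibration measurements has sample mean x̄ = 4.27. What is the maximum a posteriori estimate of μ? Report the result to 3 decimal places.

μ̂_MAP = 4.495

n = 10, x̄ = 4.27.
For a Normal prior and Normal likelihood with known variance, the posterior is Normal; its mode equals its mean, the precision-weighted average.
Prior precision 1/σ₀² = 1/4 = 0.25; data precision n/σ² = 10/2 = 5.
μ̂ = (0.25·9 + 5·4.27) / (0.25 + 5) = 23.6/5.25 = 472/105 ≈ 4.495.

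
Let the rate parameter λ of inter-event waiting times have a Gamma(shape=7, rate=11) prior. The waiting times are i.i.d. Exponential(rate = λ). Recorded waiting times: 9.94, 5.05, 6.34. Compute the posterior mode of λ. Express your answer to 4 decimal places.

λ̂_MAP = 0.2784

The Exponential(rate=λ) likelihood is ∝ λ^n e^(−λΣtᵢ). Here n = 3 and Σtᵢ = 9.94 + 5.05 + 6.34 = 21.33.
Posterior ∝ λ^6e^(−11λ) · λ^3e^(−21.33λ) = λ^9e^(−32.33λ), i.e. Gamma(10, 32.33).
Mode = (a−1)/b = 9/32.33 ≈ 0.2784.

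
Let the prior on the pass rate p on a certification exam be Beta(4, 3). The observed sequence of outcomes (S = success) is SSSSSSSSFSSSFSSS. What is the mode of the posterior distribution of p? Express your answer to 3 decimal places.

Prior: Beta(4, 3).
Data: 14 successes in 16 trials (from the sequence). The binomial likelihood contributes p^14(1−p)^2, so the posterior is Beta(4+14, 3+2) = Beta(18, 5).
For Beta(a, b) with a, b > 1 the mode is (a−1)/(a+b−2) = 17/21 ≈ 0.810.

p̂_MAP = 0.810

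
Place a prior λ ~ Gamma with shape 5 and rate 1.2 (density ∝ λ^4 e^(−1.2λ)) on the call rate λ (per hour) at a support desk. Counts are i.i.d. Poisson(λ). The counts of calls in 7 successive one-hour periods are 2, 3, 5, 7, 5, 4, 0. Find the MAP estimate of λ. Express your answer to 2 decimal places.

Σxᵢ = 2+3+5+7+5+4+0 = 26, with n = 7.
Posterior ∝ λ^4e^(−1.2λ) · λ^26e^(−7λ) = λ^30e^(−8.2λ), i.e. Gamma(shape=31, rate=8.2).
The mode of a Gamma(a, b) with a ≥ 1 (shape–rate) is (a−1)/b = 30/8.2 ≈ 3.66.

λ̂_MAP = 3.66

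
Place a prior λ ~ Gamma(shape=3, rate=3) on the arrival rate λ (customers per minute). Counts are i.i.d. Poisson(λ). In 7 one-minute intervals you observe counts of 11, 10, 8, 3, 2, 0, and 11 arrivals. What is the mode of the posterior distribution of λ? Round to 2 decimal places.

Σxᵢ = 11+10+8+3+2+0+11 = 45, with n = 7.
Posterior ∝ λ^2e^(−3λ) · λ^45e^(−7λ) = λ^47e^(−10λ), i.e. Gamma(shape=48, rate=10).
The mode of a Gamma(a, b) with a ≥ 1 (shape–rate) is (a−1)/b = 47/10 ≈ 4.70.

λ̂_MAP = 4.70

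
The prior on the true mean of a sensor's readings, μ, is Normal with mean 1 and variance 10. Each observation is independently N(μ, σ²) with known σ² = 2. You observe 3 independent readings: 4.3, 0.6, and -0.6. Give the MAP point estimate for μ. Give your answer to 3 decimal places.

μ̂_MAP = 1.406

n = 3; x̄ = (4.3 + 0.6 + (-0.6))/3 = 4.3/3 = 43/30 ≈ 1.4333.
For a Normal prior and Normal likelihood with known variance, the posterior is Normal; its mode equals its mean, the precision-weighted average.
Prior precision 1/σ₀² = 1/10 = 0.1; data precision n/σ² = 3/2 = 1.5.
μ̂ = (0.1·1 + 1.5·(43/30)) / (0.1 + 1.5) = 2.25/1.6 = 1.40625 ≈ 1.406.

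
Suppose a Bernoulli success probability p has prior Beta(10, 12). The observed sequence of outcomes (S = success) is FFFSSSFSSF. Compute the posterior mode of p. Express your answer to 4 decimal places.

Prior: Beta(10, 12).
Data: 5 successes in 10 trials (from the sequence). The binomial likelihood contributes p^5(1−p)^5, so the posterior is Beta(10+5, 12+5) = Beta(15, 17).
For Beta(a, b) with a, b > 1 the mode is (a−1)/(a+b−2) = 14/30 ≈ 0.4667.

p̂_MAP = 0.4667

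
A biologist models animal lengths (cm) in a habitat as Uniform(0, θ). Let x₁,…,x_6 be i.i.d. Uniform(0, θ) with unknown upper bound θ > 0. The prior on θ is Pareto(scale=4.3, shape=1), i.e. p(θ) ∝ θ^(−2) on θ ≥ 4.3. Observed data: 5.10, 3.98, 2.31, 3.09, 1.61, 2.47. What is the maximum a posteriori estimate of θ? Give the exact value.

θ̂_MAP = 5.10

The Uniform(0, θ) likelihood is θ^(−n) for θ ≥ max(xᵢ), zero otherwise. Here max(xᵢ) = 5.10.
Posterior ∝ θ^(−2) · θ^(−6) = θ^(−8) on θ ≥ max(4.3, 5.10) = 5.10.
This density is strictly decreasing in θ, so the posterior mode lies at the lower boundary of the support.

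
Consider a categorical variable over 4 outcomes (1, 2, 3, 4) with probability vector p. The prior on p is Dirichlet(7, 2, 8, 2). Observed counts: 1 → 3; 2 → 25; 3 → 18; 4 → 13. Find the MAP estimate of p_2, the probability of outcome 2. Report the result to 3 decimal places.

The posterior is Dirichlet(αᵢ + nᵢ) = Dirichlet(10, 27, 26, 15).
For a Dirichlet(a₁,…,a_K) with all aᵢ > 1, the mode has j-th component (aⱼ − 1)/(Σaᵢ − K).
Here Σaᵢ = 78 and K = 4, so p_2 = (27 − 1)/(78 − 4) = 26/74 ≈ 0.351.

MAP estimate: 0.351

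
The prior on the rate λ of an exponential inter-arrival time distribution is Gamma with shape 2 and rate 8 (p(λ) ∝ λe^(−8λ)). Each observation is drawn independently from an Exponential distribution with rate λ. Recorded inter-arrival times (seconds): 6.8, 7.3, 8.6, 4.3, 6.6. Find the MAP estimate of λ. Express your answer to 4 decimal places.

The Exponential(rate=λ) likelihood is ∝ λ^n e^(−λΣtᵢ). Here n = 5 and Σtᵢ = 6.8 + 7.3 + 8.6 + 4.3 + 6.6 = 33.6.
Posterior ∝ λe^(−8λ) · λ^5e^(−33.6λ) = λ^6e^(−41.6λ), i.e. Gamma(7, 41.6).
Mode = (a−1)/b = 6/41.6 ≈ 0.1442.

λ̂_MAP = 0.1442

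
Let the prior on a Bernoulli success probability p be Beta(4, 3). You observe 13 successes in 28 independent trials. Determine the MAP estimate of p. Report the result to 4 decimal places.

Prior: Beta(4, 3).
Data: 13 successes in 28 trials. The binomial likelihood contributes p^13(1−p)^15, so the posterior is Beta(4+13, 3+15) = Beta(17, 18).
For Beta(a, b) with a, b > 1 the mode is (a−1)/(a+b−2) = 16/33 ≈ 0.4848.

p̂_MAP = 0.4848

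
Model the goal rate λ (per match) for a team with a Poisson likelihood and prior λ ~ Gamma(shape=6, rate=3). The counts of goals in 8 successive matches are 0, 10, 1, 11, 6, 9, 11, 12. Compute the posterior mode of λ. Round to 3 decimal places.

Σxᵢ = 0+10+1+11+6+9+11+12 = 60, with n = 8.
Posterior ∝ λ^5e^(−3λ) · λ^60e^(−8λ) = λ^65e^(−11λ), i.e. Gamma(shape=66, rate=11).
The mode of a Gamma(a, b) with a ≥ 1 (shape–rate) is (a−1)/b = 65/11 ≈ 5.909.

λ̂_MAP = 5.909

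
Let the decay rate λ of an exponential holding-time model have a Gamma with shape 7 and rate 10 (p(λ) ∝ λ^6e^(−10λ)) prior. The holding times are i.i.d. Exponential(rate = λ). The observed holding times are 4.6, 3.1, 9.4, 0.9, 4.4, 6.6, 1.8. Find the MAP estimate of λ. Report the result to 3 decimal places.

The Exponential(rate=λ) likelihood is ∝ λ^n e^(−λΣtᵢ). Here n = 7 and Σtᵢ = 4.6 + 3.1 + 9.4 + 0.9 + 4.4 + 6.6 + 1.8 = 30.8.
Posterior ∝ λ^6e^(−10λ) · λ^7e^(−30.8λ) = λ^13e^(−40.8λ), i.e. Gamma(14, 40.8).
Mode = (a−1)/b = 13/40.8 ≈ 0.319.

λ̂_MAP = 0.319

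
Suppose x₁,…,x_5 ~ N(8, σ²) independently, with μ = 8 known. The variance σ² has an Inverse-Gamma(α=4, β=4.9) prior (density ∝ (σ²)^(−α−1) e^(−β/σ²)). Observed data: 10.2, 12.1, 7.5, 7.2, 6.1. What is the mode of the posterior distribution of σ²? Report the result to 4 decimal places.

σ̂²_MAP = 2.3967

Sum of squared deviations about the known mean: SS = (10.2−8)² + (12.1−8)² + (7.5−8)² + (7.2−8)² + (6.1−8)² = 26.15.
The Normal likelihood contributes (σ²)^(−n/2) exp(−SS/(2σ²)), so the posterior is Inverse-Gamma(α + n/2, β + SS/2) = Inverse-Gamma(6.5, 17.975).
The mode of Inverse-Gamma(a, b) is b/(a+1) = 17.975/7.5 ≈ 2.3967.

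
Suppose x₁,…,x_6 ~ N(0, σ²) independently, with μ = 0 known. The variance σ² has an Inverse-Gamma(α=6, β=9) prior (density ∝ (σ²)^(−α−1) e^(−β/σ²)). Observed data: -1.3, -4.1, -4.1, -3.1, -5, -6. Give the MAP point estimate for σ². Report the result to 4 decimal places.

Sum of squared deviations about the known mean: SS = (-1.3−0)² + (-4.1−0)² + (-4.1−0)² + (-3.1−0)² + (-5−0)² + (-6−0)² = 105.92.
The Normal likelihood contributes (σ²)^(−n/2) exp(−SS/(2σ²)), so the posterior is Inverse-Gamma(α + n/2, β + SS/2) = Inverse-Gamma(9, 61.96).
The mode of Inverse-Gamma(a, b) is b/(a+1) = 61.96/10 ≈ 6.1960.

σ̂²_MAP = 6.1960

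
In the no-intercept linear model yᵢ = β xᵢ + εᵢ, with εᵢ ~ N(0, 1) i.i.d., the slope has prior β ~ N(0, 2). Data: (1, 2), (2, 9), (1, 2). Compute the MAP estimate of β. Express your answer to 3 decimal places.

β̂_MAP = 3.385

log p(β | y) = −Σ(yᵢ − βxᵢ)²/(2·1) − β²/(2·2) + const.
Setting the derivative to zero: Σxᵢ(yᵢ − βxᵢ)/1 − β/2 = 0, so β = Σxᵢyᵢ / (Σxᵢ² + σ²/τ²).
Σxᵢyᵢ = 1·2 + 2·9 + 1·2 = 22; Σxᵢ² = 6; σ²/τ² = 0.5.
β̂_MAP = 22 / (6 + 0.5) = 22/6.5 ≈ 3.385.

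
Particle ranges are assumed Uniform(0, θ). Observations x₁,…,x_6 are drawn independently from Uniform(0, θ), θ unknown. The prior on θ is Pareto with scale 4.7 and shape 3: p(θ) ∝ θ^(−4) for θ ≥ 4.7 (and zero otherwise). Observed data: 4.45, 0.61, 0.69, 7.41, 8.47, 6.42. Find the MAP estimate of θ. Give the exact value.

θ̂_MAP = 8.47

The Uniform(0, θ) likelihood is θ^(−n) for θ ≥ max(xᵢ), zero otherwise. Here max(xᵢ) = 8.47.
Posterior ∝ θ^(−4) · θ^(−6) = θ^(−10) on θ ≥ max(4.7, 8.47) = 8.47.
This density is strictly decreasing in θ, so the posterior mode lies at the lower boundary of the support.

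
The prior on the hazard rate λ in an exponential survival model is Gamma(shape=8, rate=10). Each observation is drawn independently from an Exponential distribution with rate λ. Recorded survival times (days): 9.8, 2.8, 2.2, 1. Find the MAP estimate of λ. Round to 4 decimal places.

λ̂_MAP = 0.4264

The Exponential(rate=λ) likelihood is ∝ λ^n e^(−λΣtᵢ). Here n = 4 and Σtᵢ = 9.8 + 2.8 + 2.2 + 1 = 15.8.
Posterior ∝ λ^7e^(−10λ) · λ^4e^(−15.8λ) = λ^11e^(−25.8λ), i.e. Gamma(12, 25.8).
Mode = (a−1)/b = 11/25.8 ≈ 0.4264.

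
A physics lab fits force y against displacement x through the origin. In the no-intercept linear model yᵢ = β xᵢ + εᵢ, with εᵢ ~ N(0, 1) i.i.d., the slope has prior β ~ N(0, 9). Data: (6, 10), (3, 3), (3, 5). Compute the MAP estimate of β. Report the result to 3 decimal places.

β̂_MAP = 1.552

log p(β | y) = −Σ(yᵢ − βxᵢ)²/(2·1) − β²/(2·9) + const.
Setting the derivative to zero: Σxᵢ(yᵢ − βxᵢ)/1 − β/9 = 0, so β = Σxᵢyᵢ / (Σxᵢ² + σ²/τ²).
Σxᵢyᵢ = 6·10 + 3·3 + 3·5 = 84; Σxᵢ² = 54; σ²/τ² = 1/9.
β̂_MAP = 84 / (54 + 1/9) = 84/(487/9) = 756/487 ≈ 1.552.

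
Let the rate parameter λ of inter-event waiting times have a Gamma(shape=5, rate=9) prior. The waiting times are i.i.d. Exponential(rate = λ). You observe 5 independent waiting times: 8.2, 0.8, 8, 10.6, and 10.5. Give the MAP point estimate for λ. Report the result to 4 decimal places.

The Exponential(rate=λ) likelihood is ∝ λ^n e^(−λΣtᵢ). Here n = 5 and Σtᵢ = 8.2 + 0.8 + 8 + 10.6 + 10.5 = 38.1.
Posterior ∝ λ^4e^(−9λ) · λ^5e^(−38.1λ) = λ^9e^(−47.1λ), i.e. Gamma(10, 47.1).
Mode = (a−1)/b = 9/47.1 ≈ 0.1911.

λ̂_MAP = 0.1911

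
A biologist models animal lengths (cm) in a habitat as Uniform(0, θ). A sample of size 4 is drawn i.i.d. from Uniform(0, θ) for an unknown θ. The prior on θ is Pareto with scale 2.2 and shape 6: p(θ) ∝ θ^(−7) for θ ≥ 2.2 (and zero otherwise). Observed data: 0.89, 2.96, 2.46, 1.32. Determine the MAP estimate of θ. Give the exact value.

The Uniform(0, θ) likelihood is θ^(−n) for θ ≥ max(xᵢ), zero otherwise. Here max(xᵢ) = 2.96.
Posterior ∝ θ^(−7) · θ^(−4) = θ^(−11) on θ ≥ max(2.2, 2.96) = 2.96.
This density is strictly decreasing in θ, so the posterior mode lies at the lower boundary of the support.

θ̂_MAP = 2.96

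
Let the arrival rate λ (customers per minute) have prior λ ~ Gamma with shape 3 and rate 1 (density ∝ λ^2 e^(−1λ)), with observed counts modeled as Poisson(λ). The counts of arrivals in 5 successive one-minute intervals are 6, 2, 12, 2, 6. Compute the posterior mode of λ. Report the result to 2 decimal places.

Σxᵢ = 6+2+12+2+6 = 28, with n = 5.
Posterior ∝ λ^2e^(−1λ) · λ^28e^(−5λ) = λ^30e^(−6λ), i.e. Gamma(shape=31, rate=6).
The mode of a Gamma(a, b) with a ≥ 1 (shape–rate) is (a−1)/b = 30/6 ≈ 5.00.

λ̂_MAP = 5.00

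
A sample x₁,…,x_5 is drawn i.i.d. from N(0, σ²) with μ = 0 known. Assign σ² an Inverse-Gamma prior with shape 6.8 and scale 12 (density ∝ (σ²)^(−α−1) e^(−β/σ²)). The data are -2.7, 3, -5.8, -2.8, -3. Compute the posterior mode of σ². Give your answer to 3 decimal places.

Sum of squared deviations about the known mean: SS = (-2.7−0)² + (3−0)² + (-5.8−0)² + (-2.8−0)² + (-3−0)² = 66.77.
The Normal likelihood contributes (σ²)^(−n/2) exp(−SS/(2σ²)), so the posterior is Inverse-Gamma(α + n/2, β + SS/2) = Inverse-Gamma(9.3, 45.385).
The mode of Inverse-Gamma(a, b) is b/(a+1) = 45.385/10.3 ≈ 4.406.

σ̂²_MAP = 4.406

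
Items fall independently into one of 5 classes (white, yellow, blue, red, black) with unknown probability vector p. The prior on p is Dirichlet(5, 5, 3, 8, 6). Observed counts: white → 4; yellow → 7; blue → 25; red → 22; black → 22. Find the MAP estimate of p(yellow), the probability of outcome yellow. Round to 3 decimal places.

The posterior is Dirichlet(αᵢ + nᵢ) = Dirichlet(9, 12, 28, 30, 28).
For a Dirichlet(a₁,…,a_K) with all aᵢ > 1, the mode has j-th component (aⱼ − 1)/(Σaᵢ − K).
Here Σaᵢ = 107 and K = 5, so p(yellow) = (12 − 1)/(107 − 5) = 11/102 ≈ 0.108.

MAP estimate of p(yellow) = 0.108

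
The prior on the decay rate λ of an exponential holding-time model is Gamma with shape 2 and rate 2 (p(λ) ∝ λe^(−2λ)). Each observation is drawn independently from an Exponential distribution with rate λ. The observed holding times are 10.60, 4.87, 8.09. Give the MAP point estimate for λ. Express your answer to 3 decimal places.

λ̂_MAP = 0.156

The Exponential(rate=λ) likelihood is ∝ λ^n e^(−λΣtᵢ). Here n = 3 and Σtᵢ = 10.60 + 4.87 + 8.09 = 23.56.
Posterior ∝ λe^(−2λ) · λ^3e^(−23.56λ) = λ^4e^(−25.56λ), i.e. Gamma(5, 25.56).
Mode = (a−1)/b = 4/25.56 ≈ 0.156.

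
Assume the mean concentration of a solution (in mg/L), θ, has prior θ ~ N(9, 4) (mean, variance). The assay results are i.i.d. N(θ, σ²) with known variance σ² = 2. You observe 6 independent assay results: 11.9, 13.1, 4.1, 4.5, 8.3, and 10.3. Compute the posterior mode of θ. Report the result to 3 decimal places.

n = 6; x̄ = (11.9 + 13.1 + 4.1 + 4.5 + 8.3 + 10.3)/6 = 52.2/6 = 8.7.
For a Normal prior and Normal likelihood with known variance, the posterior is Normal; its mode equals its mean, the precision-weighted average.
Prior precision 1/σ₀² = 1/4 = 0.25; data precision n/σ² = 6/2 = 3.
θ̂ = (0.25·9 + 3·8.7) / (0.25 + 3) = 28.35/3.25 = 567/65 ≈ 8.723.

θ̂_MAP = 8.723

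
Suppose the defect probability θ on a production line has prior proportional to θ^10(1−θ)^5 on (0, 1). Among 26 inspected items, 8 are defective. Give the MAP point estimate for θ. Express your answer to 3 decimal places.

θ̂_MAP = 0.439

The prior density ∝ θ^10(1−θ)^5 is the kernel of Beta(11, 6).
Data: 8 successes in 26 trials. The binomial likelihood contributes θ^8(1−θ)^18, so the posterior is Beta(11+8, 6+18) = Beta(19, 24).
For Beta(a, b) with a, b > 1 the mode is (a−1)/(a+b−2) = 18/41 ≈ 0.439.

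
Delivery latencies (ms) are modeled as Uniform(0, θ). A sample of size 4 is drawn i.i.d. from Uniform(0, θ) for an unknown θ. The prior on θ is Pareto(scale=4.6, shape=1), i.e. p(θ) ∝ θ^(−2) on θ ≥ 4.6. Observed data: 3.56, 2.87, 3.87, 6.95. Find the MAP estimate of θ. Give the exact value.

θ̂_MAP = 6.95

The Uniform(0, θ) likelihood is θ^(−n) for θ ≥ max(xᵢ), zero otherwise. Here max(xᵢ) = 6.95.
Posterior ∝ θ^(−2) · θ^(−4) = θ^(−6) on θ ≥ max(4.6, 6.95) = 6.95.
This density is strictly decreasing in θ, so the posterior mode lies at the lower boundary of the support.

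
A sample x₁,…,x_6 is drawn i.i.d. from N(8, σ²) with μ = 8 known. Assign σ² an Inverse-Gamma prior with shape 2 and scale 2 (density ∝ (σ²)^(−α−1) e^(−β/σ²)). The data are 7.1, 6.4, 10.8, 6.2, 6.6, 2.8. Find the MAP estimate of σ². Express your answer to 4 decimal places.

σ̂²_MAP = 3.9542

Sum of squared deviations about the known mean: SS = (7.1−8)² + (6.4−8)² + (10.8−8)² + (6.2−8)² + (6.6−8)² + (2.8−8)² = 43.45.
The Normal likelihood contributes (σ²)^(−n/2) exp(−SS/(2σ²)), so the posterior is Inverse-Gamma(α + n/2, β + SS/2) = Inverse-Gamma(5, 23.725).
The mode of Inverse-Gamma(a, b) is b/(a+1) = 23.725/6 ≈ 3.9542.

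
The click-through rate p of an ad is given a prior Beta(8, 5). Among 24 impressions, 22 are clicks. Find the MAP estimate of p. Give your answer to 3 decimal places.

Prior: Beta(8, 5).
Data: 22 successes in 24 trials. The binomial likelihood contributes p^22(1−p)^2, so the posterior is Beta(8+22, 5+2) = Beta(30, 7).
For Beta(a, b) with a, b > 1 the mode is (a−1)/(a+b−2) = 29/35 ≈ 0.829.

p̂_MAP = 0.829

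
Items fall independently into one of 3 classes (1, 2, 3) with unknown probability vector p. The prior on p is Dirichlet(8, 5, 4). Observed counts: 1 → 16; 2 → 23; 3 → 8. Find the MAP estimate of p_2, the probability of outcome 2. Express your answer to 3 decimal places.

MAP estimate: 0.443

The posterior is Dirichlet(αᵢ + nᵢ) = Dirichlet(24, 28, 12).
For a Dirichlet(a₁,…,a_K) with all aᵢ > 1, the mode has j-th component (aⱼ − 1)/(Σaᵢ − K).
Here Σaᵢ = 64 and K = 3, so p_2 = (28 − 1)/(64 − 3) = 27/61 ≈ 0.443.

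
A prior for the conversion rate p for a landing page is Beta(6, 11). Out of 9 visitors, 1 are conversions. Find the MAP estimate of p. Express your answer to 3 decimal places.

p̂_MAP = 0.250

Prior: Beta(6, 11).
Data: 1 success in 9 trials. The binomial likelihood contributes p(1−p)^8, so the posterior is Beta(6+1, 11+8) = Beta(7, 19).
For Beta(a, b) with a, b > 1 the mode is (a−1)/(a+b−2) = 6/24 ≈ 0.250.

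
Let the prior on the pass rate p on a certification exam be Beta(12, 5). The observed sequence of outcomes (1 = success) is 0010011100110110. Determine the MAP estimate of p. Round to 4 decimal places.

p̂_MAP = 0.6129

Prior: Beta(12, 5).
Data: 8 successes in 16 trials (from the sequence). The binomial likelihood contributes p^8(1−p)^8, so the posterior is Beta(12+8, 5+8) = Beta(20, 13).
For Beta(a, b) with a, b > 1 the mode is (a−1)/(a+b−2) = 19/31 ≈ 0.6129.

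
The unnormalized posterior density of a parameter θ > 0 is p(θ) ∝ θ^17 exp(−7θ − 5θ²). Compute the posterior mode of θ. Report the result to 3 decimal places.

θ̂_MAP = 1.000

ℓ'(θ) = 17/θ − 7 − 10θ. Setting this to zero and multiplying by θ: 10θ² + 7θ − 17 = 0.
θ = (−7 + √(7² + 4·10·17)) / (2·10) = (−7 + √729) / 20 = (−7 + 27)/20 = 1.
ℓ''(θ) = −17/θ² − 10 < 0, confirming a maximum.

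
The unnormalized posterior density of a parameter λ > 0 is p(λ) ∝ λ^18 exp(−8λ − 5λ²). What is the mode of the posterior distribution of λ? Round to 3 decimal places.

λ̂_MAP = 1.000

ℓ'(λ) = 18/λ − 8 − 10λ. Setting this to zero and multiplying by λ: 10λ² + 8λ − 18 = 0.
λ = (−8 + √(8² + 4·10·18)) / (2·10) = (−8 + √784) / 20 = (−8 + 28)/20 = 1.
ℓ''(λ) = −18/λ² − 10 < 0, confirming a maximum.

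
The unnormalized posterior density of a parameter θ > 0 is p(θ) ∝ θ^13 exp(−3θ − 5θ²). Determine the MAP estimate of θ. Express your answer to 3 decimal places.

ℓ'(θ) = 13/θ − 3 − 10θ. Setting this to zero and multiplying by θ: 10θ² + 3θ − 13 = 0.
θ = (−3 + √(3² + 4·10·13)) / (2·10) = (−3 + √529) / 20 = (−3 + 23)/20 = 1.
ℓ''(θ) = −13/θ² − 10 < 0, confirming a maximum.

θ̂_MAP = 1.000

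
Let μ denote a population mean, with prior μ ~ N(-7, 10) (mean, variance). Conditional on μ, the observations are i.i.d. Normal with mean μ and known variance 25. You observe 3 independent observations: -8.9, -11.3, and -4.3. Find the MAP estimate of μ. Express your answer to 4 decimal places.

μ̂_MAP = -7.6364

n = 3; x̄ = ((-8.9) + (-11.3) + (-4.3))/3 = -24.5/3 = -49/6 ≈ -8.1667.
For a Normal prior and Normal likelihood with known variance, the posterior is Normal; its mode equals its mean, the precision-weighted average.
Prior precision 1/σ₀² = 1/10 = 0.1; data precision n/σ² = 3/25 = 0.12.
μ̂ = (0.1·(-7) + 0.12·(-49/6)) / (0.1 + 0.12) = (-1.68)/0.22 = -84/11 ≈ -7.6364.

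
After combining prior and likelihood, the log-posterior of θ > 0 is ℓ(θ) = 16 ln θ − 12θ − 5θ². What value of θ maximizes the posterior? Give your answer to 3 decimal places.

θ̂_MAP = 0.800

ℓ'(θ) = 16/θ − 12 − 10θ. Setting this to zero and multiplying by θ: 10θ² + 12θ − 16 = 0.
θ = (−12 + √(12² + 4·10·16)) / (2·10) = (−12 + √784) / 20 = (−12 + 28)/20 = 4/5.
ℓ''(θ) = −16/θ² − 10 < 0, confirming a maximum.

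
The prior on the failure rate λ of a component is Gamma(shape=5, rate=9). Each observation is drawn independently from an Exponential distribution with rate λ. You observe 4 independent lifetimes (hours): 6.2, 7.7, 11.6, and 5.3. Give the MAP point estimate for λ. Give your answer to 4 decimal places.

The Exponential(rate=λ) likelihood is ∝ λ^n e^(−λΣtᵢ). Here n = 4 and Σtᵢ = 6.2 + 7.7 + 11.6 + 5.3 = 30.8.
Posterior ∝ λ^4e^(−9λ) · λ^4e^(−30.8λ) = λ^8e^(−39.8λ), i.e. Gamma(9, 39.8).
Mode = (a−1)/b = 8/39.8 ≈ 0.2010.

λ̂_MAP = 0.2010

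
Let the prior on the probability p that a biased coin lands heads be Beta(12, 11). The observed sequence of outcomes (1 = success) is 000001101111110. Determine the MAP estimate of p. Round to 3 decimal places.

p̂_MAP = 0.528

Prior: Beta(12, 11).
Data: 8 successes in 15 trials (from the sequence). The binomial likelihood contributes p^8(1−p)^7, so the posterior is Beta(12+8, 11+7) = Beta(20, 18).
For Beta(a, b) with a, b > 1 the mode is (a−1)/(a+b−2) = 19/36 ≈ 0.528.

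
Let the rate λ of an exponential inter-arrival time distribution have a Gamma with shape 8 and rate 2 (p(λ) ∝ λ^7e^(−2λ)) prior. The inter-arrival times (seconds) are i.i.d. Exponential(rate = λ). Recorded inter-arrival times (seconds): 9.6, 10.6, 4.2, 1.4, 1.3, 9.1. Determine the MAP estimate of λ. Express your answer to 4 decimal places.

The Exponential(rate=λ) likelihood is ∝ λ^n e^(−λΣtᵢ). Here n = 6 and Σtᵢ = 9.6 + 10.6 + 4.2 + 1.4 + 1.3 + 9.1 = 36.2.
Posterior ∝ λ^7e^(−2λ) · λ^6e^(−36.2λ) = λ^13e^(−38.2λ), i.e. Gamma(14, 38.2).
Mode = (a−1)/b = 13/38.2 ≈ 0.3403.

λ̂_MAP = 0.3403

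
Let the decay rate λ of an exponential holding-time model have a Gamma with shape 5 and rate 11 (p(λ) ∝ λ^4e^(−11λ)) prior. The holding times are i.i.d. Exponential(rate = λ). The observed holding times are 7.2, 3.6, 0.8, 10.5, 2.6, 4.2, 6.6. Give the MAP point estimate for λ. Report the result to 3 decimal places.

The Exponential(rate=λ) likelihood is ∝ λ^n e^(−λΣtᵢ). Here n = 7 and Σtᵢ = 7.2 + 3.6 + 0.8 + 10.5 + 2.6 + 4.2 + 6.6 = 35.5.
Posterior ∝ λ^4e^(−11λ) · λ^7e^(−35.5λ) = λ^11e^(−46.5λ), i.e. Gamma(12, 46.5).
Mode = (a−1)/b = 11/46.5 ≈ 0.237.

λ̂_MAP = 0.237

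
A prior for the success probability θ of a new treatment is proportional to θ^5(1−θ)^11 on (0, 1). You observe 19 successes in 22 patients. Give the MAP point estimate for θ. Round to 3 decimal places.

θ̂_MAP = 0.632

The prior density ∝ θ^5(1−θ)^11 is the kernel of Beta(6, 12).
Data: 19 successes in 22 trials. The binomial likelihood contributes θ^19(1−θ)^3, so the posterior is Beta(6+19, 12+3) = Beta(25, 15).
For Beta(a, b) with a, b > 1 the mode is (a−1)/(a+b−2) = 24/38 ≈ 0.632.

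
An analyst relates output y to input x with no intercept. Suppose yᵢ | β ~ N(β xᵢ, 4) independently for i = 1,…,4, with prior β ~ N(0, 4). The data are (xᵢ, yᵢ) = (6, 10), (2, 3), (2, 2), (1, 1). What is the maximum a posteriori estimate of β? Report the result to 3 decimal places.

β̂_MAP = 1.543

log p(β | y) = −Σ(yᵢ − βxᵢ)²/(2·4) − β²/(2·4) + const.
Setting the derivative to zero: Σxᵢ(yᵢ − βxᵢ)/4 − β/4 = 0, so β = Σxᵢyᵢ / (Σxᵢ² + σ²/τ²).
Σxᵢyᵢ = 6·10 + 2·3 + 2·2 + 1·1 = 71; Σxᵢ² = 45; σ²/τ² = 1.
β̂_MAP = 71 / (45 + 1) = 71/46 ≈ 1.543.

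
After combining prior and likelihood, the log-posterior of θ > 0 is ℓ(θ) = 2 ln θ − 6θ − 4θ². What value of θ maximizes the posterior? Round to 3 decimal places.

θ̂_MAP = 0.250

ℓ'(θ) = 2/θ − 6 − 8θ. Setting this to zero and multiplying by θ: 8θ² + 6θ − 2 = 0.
θ = (−6 + √(6² + 4·8·2)) / (2·8) = (−6 + √100) / 16 = (−6 + 10)/16 = 1/4.
ℓ''(θ) = −2/θ² − 8 < 0, confirming a maximum.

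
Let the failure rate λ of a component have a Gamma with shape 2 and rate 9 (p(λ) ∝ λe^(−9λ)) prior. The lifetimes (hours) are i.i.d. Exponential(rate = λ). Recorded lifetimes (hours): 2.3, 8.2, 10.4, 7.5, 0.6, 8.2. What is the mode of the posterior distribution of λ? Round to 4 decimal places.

The Exponential(rate=λ) likelihood is ∝ λ^n e^(−λΣtᵢ). Here n = 6 and Σtᵢ = 2.3 + 8.2 + 10.4 + 7.5 + 0.6 + 8.2 = 37.2.
Posterior ∝ λe^(−9λ) · λ^6e^(−37.2λ) = λ^7e^(−46.2λ), i.e. Gamma(8, 46.2).
Mode = (a−1)/b = 7/46.2 ≈ 0.1515.

λ̂_MAP = 0.1515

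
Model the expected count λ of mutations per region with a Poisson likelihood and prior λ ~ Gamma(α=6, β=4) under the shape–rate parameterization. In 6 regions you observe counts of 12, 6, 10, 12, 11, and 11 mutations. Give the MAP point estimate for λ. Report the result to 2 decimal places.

λ̂_MAP = 6.70

Σxᵢ = 12+6+10+12+11+11 = 62, with n = 6.
Posterior ∝ λ^5e^(−4λ) · λ^62e^(−6λ) = λ^67e^(−10λ), i.e. Gamma(shape=68, rate=10).
The mode of a Gamma(a, b) with a ≥ 1 (shape–rate) is (a−1)/b = 67/10 ≈ 6.70.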